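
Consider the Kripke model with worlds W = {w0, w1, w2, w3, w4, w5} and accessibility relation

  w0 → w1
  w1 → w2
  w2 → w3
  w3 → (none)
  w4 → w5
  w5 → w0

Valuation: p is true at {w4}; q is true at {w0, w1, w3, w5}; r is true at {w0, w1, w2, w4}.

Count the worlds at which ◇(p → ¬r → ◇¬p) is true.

w0: successors {w1}; p → ¬r → ◇¬p there: w1:T. ✓
w1: successors {w2}; p → ¬r → ◇¬p there: w2:T. ✓
w2: successors {w3}; p → ¬r → ◇¬p there: w3:T. ✓
w3: no successors, so ◇(p → ¬r → ◇¬p) fails. ✗
w4: successors {w5}; p → ¬r → ◇¬p there: w5:T. ✓
w5: successors {w0}; p → ¬r → ◇¬p there: w0:T. ✓
Satisfying worlds: {w0, w1, w2, w4, w5}.

5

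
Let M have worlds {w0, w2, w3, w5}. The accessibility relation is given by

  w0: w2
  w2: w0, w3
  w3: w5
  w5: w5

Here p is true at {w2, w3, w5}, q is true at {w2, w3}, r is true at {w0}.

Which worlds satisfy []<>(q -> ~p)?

w0: successors {w2}; <>(q -> ~p) there: w2:T. ✓
w2: successors {w0, w3}; <>(q -> ~p) there: w0:F, w3:T. ✗
w3: successors {w5}; <>(q -> ~p) there: w5:T. ✓
w5: successors {w5}; <>(q -> ~p) there: w5:T. ✓

{w0, w3, w5}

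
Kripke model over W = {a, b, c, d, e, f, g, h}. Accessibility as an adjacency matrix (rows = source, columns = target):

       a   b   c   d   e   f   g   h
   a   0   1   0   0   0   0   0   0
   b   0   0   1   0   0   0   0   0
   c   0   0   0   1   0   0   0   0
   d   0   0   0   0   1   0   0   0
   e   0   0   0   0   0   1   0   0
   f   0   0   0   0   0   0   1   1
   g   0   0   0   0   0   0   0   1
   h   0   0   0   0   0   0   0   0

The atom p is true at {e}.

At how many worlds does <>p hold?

1

a: successors {b}; p there: b:F. ✗
b: successors {c}; p there: c:F. ✗
c: successors {d}; p there: d:F. ✗
d: successors {e}; p there: e:T. ✓
e: successors {f}; p there: f:F. ✗
f: successors {g, h}; p there: g:F, h:F. ✗
g: successors {h}; p there: h:F. ✗
h: no successors, so <>p fails. ✗
Satisfying worlds: {d}.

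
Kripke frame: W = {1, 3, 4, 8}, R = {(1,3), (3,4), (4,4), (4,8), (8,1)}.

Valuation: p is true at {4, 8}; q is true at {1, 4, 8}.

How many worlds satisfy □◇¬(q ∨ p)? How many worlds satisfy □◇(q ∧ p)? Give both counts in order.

For □◇¬(q ∨ p):
1: successors {3}; ◇¬(q ∨ p) there: 3:F. ✗
3: successors {4}; ◇¬(q ∨ p) there: 4:F. ✗
4: successors {4, 8}; ◇¬(q ∨ p) there: 4:F, 8:F. ✗
8: successors {1}; ◇¬(q ∨ p) there: 1:T. ✓
— 1 world.
For □◇(q ∧ p):
1: successors {3}; ◇(q ∧ p) there: 3:T. ✓
3: successors {4}; ◇(q ∧ p) there: 4:T. ✓
4: successors {4, 8}; ◇(q ∧ p) there: 4:T, 8:F. ✗
8: successors {1}; ◇(q ∧ p) there: 1:F. ✗
— 2 worlds.

1 and 2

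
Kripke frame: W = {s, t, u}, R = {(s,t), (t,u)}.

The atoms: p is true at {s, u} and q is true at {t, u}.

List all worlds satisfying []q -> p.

s: []q is T, p is T. ✓
t: []q is T, p is F. ✗
u: []q is T, p is T. ✓

{s, u}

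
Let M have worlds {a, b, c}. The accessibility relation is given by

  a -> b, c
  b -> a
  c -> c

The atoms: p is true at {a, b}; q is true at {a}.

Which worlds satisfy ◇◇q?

{a}

a: successors {b, c}; ◇q there: b:T, c:F. ✓
b: successors {a}; ◇q there: a:F. ✗
c: successors {c}; ◇q there: c:F. ✗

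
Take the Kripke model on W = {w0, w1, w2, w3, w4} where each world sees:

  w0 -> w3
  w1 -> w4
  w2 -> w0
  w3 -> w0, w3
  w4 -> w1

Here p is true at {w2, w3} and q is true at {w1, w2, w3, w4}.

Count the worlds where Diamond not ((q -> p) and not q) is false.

w0: successors {w3}; not ((q -> p) and not q) there: w3:T. ✓
w1: successors {w4}; not ((q -> p) and not q) there: w4:T. ✓
w2: successors {w0}; not ((q -> p) and not q) there: w0:F. ✗
w3: successors {w0, w3}; not ((q -> p) and not q) there: w0:F, w3:T. ✓
w4: successors {w1}; not ((q -> p) and not q) there: w1:T. ✓
Satisfying worlds: {w0, w1, w3, w4}.
So Diamond not ((q -> p) and not q) fails at the other 1 world.

1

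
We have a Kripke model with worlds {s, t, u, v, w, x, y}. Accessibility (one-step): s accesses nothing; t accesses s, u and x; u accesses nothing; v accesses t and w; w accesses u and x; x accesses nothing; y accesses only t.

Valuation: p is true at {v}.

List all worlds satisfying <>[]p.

{t, w}

s: no successors, so <>[]p fails. ✗
t: successors {s, u, x}; []p there: s:T, u:T, x:T. ✓
u: no successors, so <>[]p fails. ✗
v: successors {t, w}; []p there: t:F, w:F. ✗
w: successors {u, x}; []p there: u:T, x:T. ✓
x: no successors, so <>[]p fails. ✗
y: successors {t}; []p there: t:F. ✗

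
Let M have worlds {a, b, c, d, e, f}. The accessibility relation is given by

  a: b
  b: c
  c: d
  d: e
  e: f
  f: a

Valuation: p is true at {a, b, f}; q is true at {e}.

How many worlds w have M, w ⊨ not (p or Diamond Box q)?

a: p or Diamond Box q is T. ✗
b: p or Diamond Box q is T. ✗
c: p or Diamond Box q is T. ✗
d: p or Diamond Box q is F. ✓
e: p or Diamond Box q is F. ✓
f: p or Diamond Box q is T. ✗
Satisfying worlds: {d, e}.

2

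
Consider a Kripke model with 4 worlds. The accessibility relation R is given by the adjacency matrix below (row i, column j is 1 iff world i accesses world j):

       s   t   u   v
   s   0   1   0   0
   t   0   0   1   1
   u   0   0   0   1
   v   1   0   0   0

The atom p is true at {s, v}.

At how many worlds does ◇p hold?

3

s: successors {t}; p there: t:F. ✗
t: successors {u, v}; p there: u:F, v:T. ✓
u: successors {v}; p there: v:T. ✓
v: successors {s}; p there: s:T. ✓
Satisfying worlds: {t, u, v}.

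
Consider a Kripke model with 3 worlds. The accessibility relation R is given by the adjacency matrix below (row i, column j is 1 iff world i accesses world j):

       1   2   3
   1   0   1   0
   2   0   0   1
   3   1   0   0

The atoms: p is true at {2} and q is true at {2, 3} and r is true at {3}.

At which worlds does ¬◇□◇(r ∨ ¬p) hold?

{2}

1: ◇□◇(r ∨ ¬p) is T. ✗
2: ◇□◇(r ∨ ¬p) is F. ✓
3: ◇□◇(r ∨ ¬p) is T. ✗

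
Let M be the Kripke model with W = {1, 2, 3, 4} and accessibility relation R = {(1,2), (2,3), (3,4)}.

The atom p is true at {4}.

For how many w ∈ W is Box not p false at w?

1: successors {2}; not p there: 2:T. ✓
2: successors {3}; not p there: 3:T. ✓
3: successors {4}; not p there: 4:F. ✗
4: no successors, so Box not p holds vacuously. ✓
Satisfying worlds: {1, 2, 4}.
So Box not p fails at the other 1 world.

1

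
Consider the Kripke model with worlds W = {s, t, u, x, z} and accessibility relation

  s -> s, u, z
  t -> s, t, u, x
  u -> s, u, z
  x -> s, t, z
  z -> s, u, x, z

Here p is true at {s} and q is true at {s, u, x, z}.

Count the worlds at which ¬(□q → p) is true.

s: □q → p is T. ✗
t: □q → p is T. ✗
u: □q → p is F. ✓
x: □q → p is T. ✗
z: □q → p is F. ✓
Satisfying worlds: {u, z}.

2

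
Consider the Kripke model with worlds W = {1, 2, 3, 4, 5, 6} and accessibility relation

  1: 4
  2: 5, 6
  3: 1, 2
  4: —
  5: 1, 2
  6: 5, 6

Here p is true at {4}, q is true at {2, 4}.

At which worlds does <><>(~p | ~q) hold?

1: successors {4}; <>(~p | ~q) there: 4:F. ✗
2: successors {5, 6}; <>(~p | ~q) there: 5:T, 6:T. ✓
3: successors {1, 2}; <>(~p | ~q) there: 1:F, 2:T. ✓
4: no successors, so <><>(~p | ~q) fails. ✗
5: successors {1, 2}; <>(~p | ~q) there: 1:F, 2:T. ✓
6: successors {5, 6}; <>(~p | ~q) there: 5:T, 6:T. ✓

{2, 3, 5, 6}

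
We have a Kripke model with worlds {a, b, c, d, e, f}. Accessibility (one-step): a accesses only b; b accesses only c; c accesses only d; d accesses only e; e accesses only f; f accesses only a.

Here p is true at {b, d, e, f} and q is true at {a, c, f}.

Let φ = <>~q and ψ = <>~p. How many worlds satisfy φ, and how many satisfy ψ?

For <>~q:
a: successors {b}; ~q there: b:T. ✓
b: successors {c}; ~q there: c:F. ✗
c: successors {d}; ~q there: d:T. ✓
d: successors {e}; ~q there: e:T. ✓
e: successors {f}; ~q there: f:F. ✗
f: successors {a}; ~q there: a:F. ✗
— 3 worlds.
For <>~p:
a: successors {b}; ~p there: b:F. ✗
b: successors {c}; ~p there: c:T. ✓
c: successors {d}; ~p there: d:F. ✗
d: successors {e}; ~p there: e:F. ✗
e: successors {f}; ~p there: f:F. ✗
f: successors {a}; ~p there: a:T. ✓
— 2 worlds.

3 and 2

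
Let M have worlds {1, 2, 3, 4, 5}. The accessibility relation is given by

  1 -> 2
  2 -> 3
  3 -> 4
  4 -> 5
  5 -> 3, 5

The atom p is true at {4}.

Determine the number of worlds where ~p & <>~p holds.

1: ~p is T, <>~p is T. ✓
2: ~p is T, <>~p is T. ✓
3: ~p is T, <>~p is F. ✗
4: ~p is F, <>~p is T. ✗
5: ~p is T, <>~p is T. ✓
Satisfying worlds: {1, 2, 5}.

3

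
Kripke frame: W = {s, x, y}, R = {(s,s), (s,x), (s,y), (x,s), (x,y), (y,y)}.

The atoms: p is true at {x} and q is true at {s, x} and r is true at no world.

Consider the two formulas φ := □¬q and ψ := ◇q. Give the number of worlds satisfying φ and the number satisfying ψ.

1 and 2

For □¬q:
s: successors {s, x, y}; ¬q there: s:F, x:F, y:T. ✗
x: successors {s, y}; ¬q there: s:F, y:T. ✗
y: successors {y}; ¬q there: y:T. ✓
— 1 world.
For ◇q:
s: successors {s, x, y}; q there: s:T, x:T, y:F. ✓
x: successors {s, y}; q there: s:T, y:F. ✓
y: successors {y}; q there: y:F. ✗
— 2 worlds.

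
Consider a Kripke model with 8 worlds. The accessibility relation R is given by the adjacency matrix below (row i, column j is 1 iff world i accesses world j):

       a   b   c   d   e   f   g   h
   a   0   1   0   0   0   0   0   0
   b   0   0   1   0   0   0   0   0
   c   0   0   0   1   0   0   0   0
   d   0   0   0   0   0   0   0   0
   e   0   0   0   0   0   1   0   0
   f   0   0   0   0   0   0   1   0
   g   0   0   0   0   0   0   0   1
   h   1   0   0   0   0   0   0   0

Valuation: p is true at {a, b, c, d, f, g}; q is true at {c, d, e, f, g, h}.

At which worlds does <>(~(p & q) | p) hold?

{a, b, c, e, f, g, h}

a: successors {b}; ~(p & q) | p there: b:T. ✓
b: successors {c}; ~(p & q) | p there: c:T. ✓
c: successors {d}; ~(p & q) | p there: d:T. ✓
d: no successors, so <>(~(p & q) | p) fails. ✗
e: successors {f}; ~(p & q) | p there: f:T. ✓
f: successors {g}; ~(p & q) | p there: g:T. ✓
g: successors {h}; ~(p & q) | p there: h:T. ✓
h: successors {a}; ~(p & q) | p there: a:T. ✓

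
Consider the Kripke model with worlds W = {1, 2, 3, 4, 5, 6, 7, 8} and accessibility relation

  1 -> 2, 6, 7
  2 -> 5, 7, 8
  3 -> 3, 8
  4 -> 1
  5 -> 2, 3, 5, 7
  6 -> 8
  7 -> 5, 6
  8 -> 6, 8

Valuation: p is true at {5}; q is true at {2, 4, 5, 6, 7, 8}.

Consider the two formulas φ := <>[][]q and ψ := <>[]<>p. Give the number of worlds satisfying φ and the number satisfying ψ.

7 and 0

For <>[][]q:
1: successors {2, 6, 7}; [][]q there: 2:F, 6:T, 7:F. ✓
2: successors {5, 7, 8}; [][]q there: 5:F, 7:F, 8:T. ✓
3: successors {3, 8}; [][]q there: 3:F, 8:T. ✓
4: successors {1}; [][]q there: 1:T. ✓
5: successors {2, 3, 5, 7}; [][]q there: 2:F, 3:F, 5:F, 7:F. ✗
6: successors {8}; [][]q there: 8:T. ✓
7: successors {5, 6}; [][]q there: 5:F, 6:T. ✓
8: successors {6, 8}; [][]q there: 6:T, 8:T. ✓
— 7 worlds.
For <>[]<>p:
1: successors {2, 6, 7}; []<>p there: 2:F, 6:F, 7:F. ✗
2: successors {5, 7, 8}; []<>p there: 5:F, 7:F, 8:F. ✗
3: successors {3, 8}; []<>p there: 3:F, 8:F. ✗
4: successors {1}; []<>p there: 1:F. ✗
5: successors {2, 3, 5, 7}; []<>p there: 2:F, 3:F, 5:F, 7:F. ✗
6: successors {8}; []<>p there: 8:F. ✗
7: successors {5, 6}; []<>p there: 5:F, 6:F. ✗
8: successors {6, 8}; []<>p there: 6:F, 8:F. ✗
— 0 worlds.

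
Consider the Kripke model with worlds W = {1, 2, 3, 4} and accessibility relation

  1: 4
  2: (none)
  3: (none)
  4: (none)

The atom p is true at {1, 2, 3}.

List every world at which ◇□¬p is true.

{1}

1: successors {4}; □¬p there: 4:T. ✓
2: no successors, so ◇□¬p fails. ✗
3: no successors, so ◇□¬p fails. ✗
4: no successors, so ◇□¬p fails. ✗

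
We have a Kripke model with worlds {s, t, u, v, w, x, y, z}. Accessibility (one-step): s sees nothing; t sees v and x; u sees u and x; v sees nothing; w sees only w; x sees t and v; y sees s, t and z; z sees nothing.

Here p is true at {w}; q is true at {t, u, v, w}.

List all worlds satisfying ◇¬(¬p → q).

{t, u, y}

s: no successors, so ◇¬(¬p → q) fails. ✗
t: successors {v, x}; ¬(¬p → q) there: v:F, x:T. ✓
u: successors {u, x}; ¬(¬p → q) there: u:F, x:T. ✓
v: no successors, so ◇¬(¬p → q) fails. ✗
w: successors {w}; ¬(¬p → q) there: w:F. ✗
x: successors {t, v}; ¬(¬p → q) there: t:F, v:F. ✗
y: successors {s, t, z}; ¬(¬p → q) there: s:T, t:F, z:T. ✓
z: no successors, so ◇¬(¬p → q) fails. ✗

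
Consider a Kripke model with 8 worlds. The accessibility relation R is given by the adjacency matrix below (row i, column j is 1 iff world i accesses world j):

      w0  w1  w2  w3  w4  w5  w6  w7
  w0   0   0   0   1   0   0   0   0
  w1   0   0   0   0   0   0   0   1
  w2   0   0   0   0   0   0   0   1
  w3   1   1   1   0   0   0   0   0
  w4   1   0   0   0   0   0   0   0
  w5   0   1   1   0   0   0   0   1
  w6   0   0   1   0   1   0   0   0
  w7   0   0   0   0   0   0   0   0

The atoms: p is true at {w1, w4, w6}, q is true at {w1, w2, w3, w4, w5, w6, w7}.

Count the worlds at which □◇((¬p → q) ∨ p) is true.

4

w0: successors {w3}; ◇((¬p → q) ∨ p) there: w3:T. ✓
w1: successors {w7}; ◇((¬p → q) ∨ p) there: w7:F. ✗
w2: successors {w7}; ◇((¬p → q) ∨ p) there: w7:F. ✗
w3: successors {w0, w1, w2}; ◇((¬p → q) ∨ p) there: w0:T, w1:T, w2:T. ✓
w4: successors {w0}; ◇((¬p → q) ∨ p) there: w0:T. ✓
w5: successors {w1, w2, w7}; ◇((¬p → q) ∨ p) there: w1:T, w2:T, w7:F. ✗
w6: successors {w2, w4}; ◇((¬p → q) ∨ p) there: w2:T, w4:F. ✗
w7: no successors, so □◇((¬p → q) ∨ p) holds vacuously. ✓
Satisfying worlds: {w0, w3, w4, w7}.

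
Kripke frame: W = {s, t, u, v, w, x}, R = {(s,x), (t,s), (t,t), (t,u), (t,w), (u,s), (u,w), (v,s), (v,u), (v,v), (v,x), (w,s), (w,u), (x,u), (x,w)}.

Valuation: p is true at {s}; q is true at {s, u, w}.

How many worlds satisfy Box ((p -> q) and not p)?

s: successors {x}; (p -> q) and not p there: x:T. ✓
t: successors {s, t, u, w}; (p -> q) and not p there: s:F, t:T, u:T, w:T. ✗
u: successors {s, w}; (p -> q) and not p there: s:F, w:T. ✗
v: successors {s, u, v, x}; (p -> q) and not p there: s:F, u:T, v:T, x:T. ✗
w: successors {s, u}; (p -> q) and not p there: s:F, u:T. ✗
x: successors {u, w}; (p -> q) and not p there: u:T, w:T. ✓
Satisfying worlds: {s, x}.

2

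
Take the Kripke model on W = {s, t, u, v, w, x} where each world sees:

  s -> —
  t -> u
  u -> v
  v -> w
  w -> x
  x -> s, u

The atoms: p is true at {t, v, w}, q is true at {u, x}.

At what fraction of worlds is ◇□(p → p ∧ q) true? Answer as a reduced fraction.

s: no successors, so ◇□(p → p ∧ q) fails. ✗
t: successors {u}; □(p → p ∧ q) there: u:F. ✗
u: successors {v}; □(p → p ∧ q) there: v:F. ✗
v: successors {w}; □(p → p ∧ q) there: w:T. ✓
w: successors {x}; □(p → p ∧ q) there: x:T. ✓
x: successors {s, u}; □(p → p ∧ q) there: s:T, u:F. ✓
That's 3 of 6 worlds, so 3/6 = 1/2.

1/2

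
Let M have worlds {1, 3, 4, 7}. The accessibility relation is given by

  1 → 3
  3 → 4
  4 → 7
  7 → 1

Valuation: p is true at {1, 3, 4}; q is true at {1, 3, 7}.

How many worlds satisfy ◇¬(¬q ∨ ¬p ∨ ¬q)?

2

1: successors {3}; ¬(¬q ∨ ¬p ∨ ¬q) there: 3:T. ✓
3: successors {4}; ¬(¬q ∨ ¬p ∨ ¬q) there: 4:F. ✗
4: successors {7}; ¬(¬q ∨ ¬p ∨ ¬q) there: 7:F. ✗
7: successors {1}; ¬(¬q ∨ ¬p ∨ ¬q) there: 1:T. ✓
Satisfying worlds: {1, 7}.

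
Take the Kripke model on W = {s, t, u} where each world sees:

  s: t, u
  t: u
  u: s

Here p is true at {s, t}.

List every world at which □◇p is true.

s: successors {t, u}; ◇p there: t:F, u:T. ✗
t: successors {u}; ◇p there: u:T. ✓
u: successors {s}; ◇p there: s:T. ✓

{t, u}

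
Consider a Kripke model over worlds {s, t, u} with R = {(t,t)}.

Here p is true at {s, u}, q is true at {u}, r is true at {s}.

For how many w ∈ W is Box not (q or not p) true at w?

s: no successors, so Box not (q or not p) holds vacuously. ✓
t: successors {t}; not (q or not p) there: t:F. ✗
u: no successors, so Box not (q or not p) holds vacuously. ✓
Satisfying worlds: {s, u}.

2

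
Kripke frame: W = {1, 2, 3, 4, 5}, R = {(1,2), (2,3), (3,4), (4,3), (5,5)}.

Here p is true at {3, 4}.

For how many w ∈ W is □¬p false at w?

3

1: successors {2}; ¬p there: 2:T. ✓
2: successors {3}; ¬p there: 3:F. ✗
3: successors {4}; ¬p there: 4:F. ✗
4: successors {3}; ¬p there: 3:F. ✗
5: successors {5}; ¬p there: 5:T. ✓
Satisfying worlds: {1, 5}.
So □¬p fails at the other 3 worlds.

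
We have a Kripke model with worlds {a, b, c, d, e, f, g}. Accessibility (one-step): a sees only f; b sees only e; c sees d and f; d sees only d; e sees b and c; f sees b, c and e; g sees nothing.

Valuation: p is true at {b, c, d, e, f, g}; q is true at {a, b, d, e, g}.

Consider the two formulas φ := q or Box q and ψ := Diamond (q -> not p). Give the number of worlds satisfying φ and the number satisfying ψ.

For q or Box q:
a: q is T, Box q is F. ✓
b: q is T, Box q is T. ✓
c: q is F, Box q is F. ✗
d: q is T, Box q is T. ✓
e: q is T, Box q is F. ✓
f: q is F, Box q is F. ✗
g: q is T, Box q is T. ✓
— 5 worlds.
For Diamond (q -> not p):
a: successors {f}; q -> not p there: f:T. ✓
b: successors {e}; q -> not p there: e:F. ✗
c: successors {d, f}; q -> not p there: d:F, f:T. ✓
d: successors {d}; q -> not p there: d:F. ✗
e: successors {b, c}; q -> not p there: b:F, c:T. ✓
f: successors {b, c, e}; q -> not p there: b:F, c:T, e:F. ✓
g: no successors, so Diamond (q -> not p) fails. ✗
— 4 worlds.

5 and 4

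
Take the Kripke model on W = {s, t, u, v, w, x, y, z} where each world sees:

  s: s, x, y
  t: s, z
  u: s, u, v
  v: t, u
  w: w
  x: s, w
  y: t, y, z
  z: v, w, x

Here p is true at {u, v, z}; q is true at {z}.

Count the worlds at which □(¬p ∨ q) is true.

5

s: successors {s, x, y}; ¬p ∨ q there: s:T, x:T, y:T. ✓
t: successors {s, z}; ¬p ∨ q there: s:T, z:T. ✓
u: successors {s, u, v}; ¬p ∨ q there: s:T, u:F, v:F. ✗
v: successors {t, u}; ¬p ∨ q there: t:T, u:F. ✗
w: successors {w}; ¬p ∨ q there: w:T. ✓
x: successors {s, w}; ¬p ∨ q there: s:T, w:T. ✓
y: successors {t, y, z}; ¬p ∨ q there: t:T, y:T, z:T. ✓
z: successors {v, w, x}; ¬p ∨ q there: v:F, w:T, x:T. ✗
Satisfying worlds: {s, t, w, x, y}.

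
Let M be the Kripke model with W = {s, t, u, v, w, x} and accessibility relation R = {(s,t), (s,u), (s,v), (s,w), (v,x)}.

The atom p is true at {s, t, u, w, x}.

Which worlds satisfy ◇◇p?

s: successors {t, u, v, w}; ◇p there: t:F, u:F, v:T, w:F. ✓
t: no successors, so ◇◇p fails. ✗
u: no successors, so ◇◇p fails. ✗
v: successors {x}; ◇p there: x:F. ✗
w: no successors, so ◇◇p fails. ✗
x: no successors, so ◇◇p fails. ✗

{s}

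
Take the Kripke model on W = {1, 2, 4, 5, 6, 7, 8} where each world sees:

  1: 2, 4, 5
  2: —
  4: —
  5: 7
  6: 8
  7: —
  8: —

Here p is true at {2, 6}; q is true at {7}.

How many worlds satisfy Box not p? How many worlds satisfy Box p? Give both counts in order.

6 and 4

For Box not p:
1: successors {2, 4, 5}; not p there: 2:F, 4:T, 5:T. ✗
2: no successors, so Box not p holds vacuously. ✓
4: no successors, so Box not p holds vacuously. ✓
5: successors {7}; not p there: 7:T. ✓
6: successors {8}; not p there: 8:T. ✓
7: no successors, so Box not p holds vacuously. ✓
8: no successors, so Box not p holds vacuously. ✓
— 6 worlds.
For Box p:
1: successors {2, 4, 5}; p there: 2:T, 4:F, 5:F. ✗
2: no successors, so Box p holds vacuously. ✓
4: no successors, so Box p holds vacuously. ✓
5: successors {7}; p there: 7:F. ✗
6: successors {8}; p there: 8:F. ✗
7: no successors, so Box p holds vacuously. ✓
8: no successors, so Box p holds vacuously. ✓
— 4 worlds.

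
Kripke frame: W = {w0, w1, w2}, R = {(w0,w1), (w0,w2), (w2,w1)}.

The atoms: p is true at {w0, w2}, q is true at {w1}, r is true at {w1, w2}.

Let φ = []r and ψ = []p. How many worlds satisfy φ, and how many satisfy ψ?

3 and 1

For []r:
w0: successors {w1, w2}; r there: w1:T, w2:T. ✓
w1: no successors, so []r holds vacuously. ✓
w2: successors {w1}; r there: w1:T. ✓
— 3 worlds.
For []p:
w0: successors {w1, w2}; p there: w1:F, w2:T. ✗
w1: no successors, so []p holds vacuously. ✓
w2: successors {w1}; p there: w1:F. ✗
— 1 world.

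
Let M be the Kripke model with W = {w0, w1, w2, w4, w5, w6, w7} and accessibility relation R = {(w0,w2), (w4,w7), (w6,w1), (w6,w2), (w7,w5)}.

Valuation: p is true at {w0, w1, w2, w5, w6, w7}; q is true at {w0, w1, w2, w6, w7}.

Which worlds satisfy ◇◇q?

w0: successors {w2}; ◇q there: w2:F. ✗
w1: no successors, so ◇◇q fails. ✗
w2: no successors, so ◇◇q fails. ✗
w4: successors {w7}; ◇q there: w7:F. ✗
w5: no successors, so ◇◇q fails. ✗
w6: successors {w1, w2}; ◇q there: w1:F, w2:F. ✗
w7: successors {w5}; ◇q there: w5:F. ✗

∅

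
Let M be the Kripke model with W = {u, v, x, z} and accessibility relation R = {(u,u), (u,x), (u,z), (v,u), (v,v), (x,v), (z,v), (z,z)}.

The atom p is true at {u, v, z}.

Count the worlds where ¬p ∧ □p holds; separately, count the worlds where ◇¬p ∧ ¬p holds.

For ¬p ∧ □p:
u: ¬p is F, □p is F. ✗
v: ¬p is F, □p is T. ✗
x: ¬p is T, □p is T. ✓
z: ¬p is F, □p is T. ✗
— 1 world.
For ◇¬p ∧ ¬p:
u: ◇¬p is T, ¬p is F. ✗
v: ◇¬p is F, ¬p is F. ✗
x: ◇¬p is F, ¬p is T. ✗
z: ◇¬p is F, ¬p is F. ✗
— 0 worlds.

1 and 0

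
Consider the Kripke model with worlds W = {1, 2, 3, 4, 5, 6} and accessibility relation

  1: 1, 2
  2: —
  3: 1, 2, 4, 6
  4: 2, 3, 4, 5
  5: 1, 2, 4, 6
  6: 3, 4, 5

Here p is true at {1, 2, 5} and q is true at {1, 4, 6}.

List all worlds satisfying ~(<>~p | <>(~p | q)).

{2}

1: <>~p | <>(~p | q) is T. ✗
2: <>~p | <>(~p | q) is F. ✓
3: <>~p | <>(~p | q) is T. ✗
4: <>~p | <>(~p | q) is T. ✗
5: <>~p | <>(~p | q) is T. ✗
6: <>~p | <>(~p | q) is T. ✗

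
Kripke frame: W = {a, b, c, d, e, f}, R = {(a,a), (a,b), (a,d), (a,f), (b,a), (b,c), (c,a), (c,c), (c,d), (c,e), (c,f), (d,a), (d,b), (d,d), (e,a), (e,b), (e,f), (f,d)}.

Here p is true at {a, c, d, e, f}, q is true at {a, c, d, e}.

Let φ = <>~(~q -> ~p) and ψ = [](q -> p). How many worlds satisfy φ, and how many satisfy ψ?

3 and 6

For <>~(~q -> ~p):
a: successors {a, b, d, f}; ~(~q -> ~p) there: a:F, b:F, d:F, f:T. ✓
b: successors {a, c}; ~(~q -> ~p) there: a:F, c:F. ✗
c: successors {a, c, d, e, f}; ~(~q -> ~p) there: a:F, c:F, d:F, e:F, f:T. ✓
d: successors {a, b, d}; ~(~q -> ~p) there: a:F, b:F, d:F. ✗
e: successors {a, b, f}; ~(~q -> ~p) there: a:F, b:F, f:T. ✓
f: successors {d}; ~(~q -> ~p) there: d:F. ✗
— 3 worlds.
For [](q -> p):
a: successors {a, b, d, f}; q -> p there: a:T, b:T, d:T, f:T. ✓
b: successors {a, c}; q -> p there: a:T, c:T. ✓
c: successors {a, c, d, e, f}; q -> p there: a:T, c:T, d:T, e:T, f:T. ✓
d: successors {a, b, d}; q -> p there: a:T, b:T, d:T. ✓
e: successors {a, b, f}; q -> p there: a:T, b:T, f:T. ✓
f: successors {d}; q -> p there: d:T. ✓
— 6 worlds.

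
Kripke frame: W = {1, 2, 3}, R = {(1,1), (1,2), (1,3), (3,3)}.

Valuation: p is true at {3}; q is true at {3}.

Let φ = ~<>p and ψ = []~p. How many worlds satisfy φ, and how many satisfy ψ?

1 and 1

For ~<>p:
1: <>p is T. ✗
2: <>p is F. ✓
3: <>p is T. ✗
— 1 world.
For []~p:
1: successors {1, 2, 3}; ~p there: 1:T, 2:T, 3:F. ✗
2: no successors, so []~p holds vacuously. ✓
3: successors {3}; ~p there: 3:F. ✗
— 1 world.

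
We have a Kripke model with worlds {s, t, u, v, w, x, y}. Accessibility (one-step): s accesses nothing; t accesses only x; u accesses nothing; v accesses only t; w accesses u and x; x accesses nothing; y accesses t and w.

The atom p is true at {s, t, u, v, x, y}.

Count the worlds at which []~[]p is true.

s: no successors, so []~[]p holds vacuously. ✓
t: successors {x}; ~[]p there: x:F. ✗
u: no successors, so []~[]p holds vacuously. ✓
v: successors {t}; ~[]p there: t:F. ✗
w: successors {u, x}; ~[]p there: u:F, x:F. ✗
x: no successors, so []~[]p holds vacuously. ✓
y: successors {t, w}; ~[]p there: t:F, w:F. ✗
Satisfying worlds: {s, u, x}.

3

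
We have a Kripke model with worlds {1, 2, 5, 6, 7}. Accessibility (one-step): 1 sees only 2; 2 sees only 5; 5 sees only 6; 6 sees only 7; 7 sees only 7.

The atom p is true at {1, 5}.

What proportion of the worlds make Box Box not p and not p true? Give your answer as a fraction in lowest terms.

1: Box Box not p is F, not p is F. ✗
2: Box Box not p is T, not p is T. ✓
5: Box Box not p is T, not p is F. ✗
6: Box Box not p is T, not p is T. ✓
7: Box Box not p is T, not p is T. ✓
That's 3 of 5 worlds, so 3/5.

3/5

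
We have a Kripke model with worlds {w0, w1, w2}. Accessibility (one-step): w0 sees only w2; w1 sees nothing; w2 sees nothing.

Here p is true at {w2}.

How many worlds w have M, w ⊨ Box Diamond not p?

w0: successors {w2}; Diamond not p there: w2:F. ✗
w1: no successors, so Box Diamond not p holds vacuously. ✓
w2: no successors, so Box Diamond not p holds vacuously. ✓
Satisfying worlds: {w1, w2}.

2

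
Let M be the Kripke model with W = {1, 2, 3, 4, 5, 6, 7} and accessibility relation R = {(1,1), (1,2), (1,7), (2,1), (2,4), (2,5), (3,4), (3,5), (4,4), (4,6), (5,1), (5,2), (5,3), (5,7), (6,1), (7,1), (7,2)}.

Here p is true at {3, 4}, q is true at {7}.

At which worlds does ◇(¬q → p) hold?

1: successors {1, 2, 7}; ¬q → p there: 1:F, 2:F, 7:T. ✓
2: successors {1, 4, 5}; ¬q → p there: 1:F, 4:T, 5:F. ✓
3: successors {4, 5}; ¬q → p there: 4:T, 5:F. ✓
4: successors {4, 6}; ¬q → p there: 4:T, 6:F. ✓
5: successors {1, 2, 3, 7}; ¬q → p there: 1:F, 2:F, 3:T, 7:T. ✓
6: successors {1}; ¬q → p there: 1:F. ✗
7: successors {1, 2}; ¬q → p there: 1:F, 2:F. ✗

{1, 2, 3, 4, 5}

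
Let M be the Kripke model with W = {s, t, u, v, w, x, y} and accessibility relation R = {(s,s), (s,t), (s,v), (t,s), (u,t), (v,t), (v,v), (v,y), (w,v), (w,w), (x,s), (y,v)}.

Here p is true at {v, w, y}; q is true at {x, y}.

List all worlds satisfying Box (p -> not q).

{s, t, u, w, x, y}

s: successors {s, t, v}; p -> not q there: s:T, t:T, v:T. ✓
t: successors {s}; p -> not q there: s:T. ✓
u: successors {t}; p -> not q there: t:T. ✓
v: successors {t, v, y}; p -> not q there: t:T, v:T, y:F. ✗
w: successors {v, w}; p -> not q there: v:T, w:T. ✓
x: successors {s}; p -> not q there: s:T. ✓
y: successors {v}; p -> not q there: v:T. ✓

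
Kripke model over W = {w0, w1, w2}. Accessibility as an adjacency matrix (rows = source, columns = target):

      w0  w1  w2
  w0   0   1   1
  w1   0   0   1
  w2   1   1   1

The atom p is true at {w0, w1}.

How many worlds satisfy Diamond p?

2

w0: successors {w1, w2}; p there: w1:T, w2:F. ✓
w1: successors {w2}; p there: w2:F. ✗
w2: successors {w0, w1, w2}; p there: w0:T, w1:T, w2:F. ✓
Satisfying worlds: {w0, w2}.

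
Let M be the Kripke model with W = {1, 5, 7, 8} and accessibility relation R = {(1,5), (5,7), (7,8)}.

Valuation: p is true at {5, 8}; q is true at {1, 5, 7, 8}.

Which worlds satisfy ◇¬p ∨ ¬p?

{1, 5, 7}

1: ◇¬p is F, ¬p is T. ✓
5: ◇¬p is T, ¬p is F. ✓
7: ◇¬p is F, ¬p is T. ✓
8: ◇¬p is F, ¬p is F. ✗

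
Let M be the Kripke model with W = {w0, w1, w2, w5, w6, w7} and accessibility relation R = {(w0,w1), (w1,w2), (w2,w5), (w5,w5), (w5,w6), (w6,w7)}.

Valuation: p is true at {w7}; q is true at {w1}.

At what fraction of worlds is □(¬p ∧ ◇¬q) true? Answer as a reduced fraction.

w0: successors {w1}; ¬p ∧ ◇¬q there: w1:T. ✓
w1: successors {w2}; ¬p ∧ ◇¬q there: w2:T. ✓
w2: successors {w5}; ¬p ∧ ◇¬q there: w5:T. ✓
w5: successors {w5, w6}; ¬p ∧ ◇¬q there: w5:T, w6:T. ✓
w6: successors {w7}; ¬p ∧ ◇¬q there: w7:F. ✗
w7: no successors, so □(¬p ∧ ◇¬q) holds vacuously. ✓
That's 5 of 6 worlds, so 5/6.

5/6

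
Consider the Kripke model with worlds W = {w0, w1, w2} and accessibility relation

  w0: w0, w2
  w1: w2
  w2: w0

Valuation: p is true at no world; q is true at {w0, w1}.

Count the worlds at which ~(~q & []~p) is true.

2

w0: ~q & []~p is F. ✓
w1: ~q & []~p is F. ✓
w2: ~q & []~p is T. ✗
Satisfying worlds: {w0, w1}.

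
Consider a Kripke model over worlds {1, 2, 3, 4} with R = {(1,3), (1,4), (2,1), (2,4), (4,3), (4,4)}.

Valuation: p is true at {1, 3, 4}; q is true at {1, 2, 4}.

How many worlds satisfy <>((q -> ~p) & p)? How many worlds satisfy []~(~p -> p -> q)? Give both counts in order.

For <>((q -> ~p) & p):
1: successors {3, 4}; (q -> ~p) & p there: 3:T, 4:F. ✓
2: successors {1, 4}; (q -> ~p) & p there: 1:F, 4:F. ✗
3: no successors, so <>((q -> ~p) & p) fails. ✗
4: successors {3, 4}; (q -> ~p) & p there: 3:T, 4:F. ✓
— 2 worlds.
For []~(~p -> p -> q):
1: successors {3, 4}; ~(~p -> p -> q) there: 3:F, 4:F. ✗
2: successors {1, 4}; ~(~p -> p -> q) there: 1:F, 4:F. ✗
3: no successors, so []~(~p -> p -> q) holds vacuously. ✓
4: successors {3, 4}; ~(~p -> p -> q) there: 3:F, 4:F. ✗
— 1 world.

2 and 1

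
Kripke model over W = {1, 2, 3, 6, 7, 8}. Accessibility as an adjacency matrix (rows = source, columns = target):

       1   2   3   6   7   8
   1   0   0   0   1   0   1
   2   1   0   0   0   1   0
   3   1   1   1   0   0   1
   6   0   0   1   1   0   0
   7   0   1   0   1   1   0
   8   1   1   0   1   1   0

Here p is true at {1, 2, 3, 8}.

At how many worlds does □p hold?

1

1: successors {6, 8}; p there: 6:F, 8:T. ✗
2: successors {1, 7}; p there: 1:T, 7:F. ✗
3: successors {1, 2, 3, 8}; p there: 1:T, 2:T, 3:T, 8:T. ✓
6: successors {3, 6}; p there: 3:T, 6:F. ✗
7: successors {2, 6, 7}; p there: 2:T, 6:F, 7:F. ✗
8: successors {1, 2, 6, 7}; p there: 1:T, 2:T, 6:F, 7:F. ✗
Satisfying worlds: {3}.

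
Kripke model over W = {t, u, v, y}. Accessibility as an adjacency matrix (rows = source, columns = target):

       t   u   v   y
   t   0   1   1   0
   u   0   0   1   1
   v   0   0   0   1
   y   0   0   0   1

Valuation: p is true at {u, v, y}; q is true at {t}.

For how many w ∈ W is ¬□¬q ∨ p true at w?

3

t: ¬□¬q is F, p is F. ✗
u: ¬□¬q is F, p is T. ✓
v: ¬□¬q is F, p is T. ✓
y: ¬□¬q is F, p is T. ✓
Satisfying worlds: {u, v, y}.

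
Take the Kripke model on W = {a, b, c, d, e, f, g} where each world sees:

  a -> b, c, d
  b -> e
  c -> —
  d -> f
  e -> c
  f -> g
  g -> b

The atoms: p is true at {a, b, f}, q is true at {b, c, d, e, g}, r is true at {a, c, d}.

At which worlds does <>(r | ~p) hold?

a: successors {b, c, d}; r | ~p there: b:F, c:T, d:T. ✓
b: successors {e}; r | ~p there: e:T. ✓
c: no successors, so <>(r | ~p) fails. ✗
d: successors {f}; r | ~p there: f:F. ✗
e: successors {c}; r | ~p there: c:T. ✓
f: successors {g}; r | ~p there: g:T. ✓
g: successors {b}; r | ~p there: b:F. ✗

{a, b, e, f}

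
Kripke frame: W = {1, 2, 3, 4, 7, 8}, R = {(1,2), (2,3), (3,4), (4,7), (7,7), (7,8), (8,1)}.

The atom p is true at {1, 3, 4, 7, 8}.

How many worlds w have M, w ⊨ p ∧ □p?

4

1: p is T, □p is F. ✗
2: p is F, □p is T. ✗
3: p is T, □p is T. ✓
4: p is T, □p is T. ✓
7: p is T, □p is T. ✓
8: p is T, □p is T. ✓
Satisfying worlds: {3, 4, 7, 8}.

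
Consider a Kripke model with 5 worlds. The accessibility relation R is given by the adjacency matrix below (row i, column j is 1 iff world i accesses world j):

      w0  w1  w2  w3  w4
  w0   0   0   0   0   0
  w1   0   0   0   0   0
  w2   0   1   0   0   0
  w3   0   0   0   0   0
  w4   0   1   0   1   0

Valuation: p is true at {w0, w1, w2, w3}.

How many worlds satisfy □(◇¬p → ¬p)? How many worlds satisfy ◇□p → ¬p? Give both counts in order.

For □(◇¬p → ¬p):
w0: no successors, so □(◇¬p → ¬p) holds vacuously. ✓
w1: no successors, so □(◇¬p → ¬p) holds vacuously. ✓
w2: successors {w1}; ◇¬p → ¬p there: w1:T. ✓
w3: no successors, so □(◇¬p → ¬p) holds vacuously. ✓
w4: successors {w1, w3}; ◇¬p → ¬p there: w1:T, w3:T. ✓
— 5 worlds.
For ◇□p → ¬p:
w0: ◇□p is F, ¬p is F. ✓
w1: ◇□p is F, ¬p is F. ✓
w2: ◇□p is T, ¬p is F. ✗
w3: ◇□p is F, ¬p is F. ✓
w4: ◇□p is T, ¬p is T. ✓
— 4 worlds.

5 and 4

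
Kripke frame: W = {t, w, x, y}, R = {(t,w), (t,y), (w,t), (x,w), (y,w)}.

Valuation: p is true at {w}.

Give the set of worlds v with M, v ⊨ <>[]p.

t: successors {w, y}; []p there: w:F, y:T. ✓
w: successors {t}; []p there: t:F. ✗
x: successors {w}; []p there: w:F. ✗
y: successors {w}; []p there: w:F. ✗

{t}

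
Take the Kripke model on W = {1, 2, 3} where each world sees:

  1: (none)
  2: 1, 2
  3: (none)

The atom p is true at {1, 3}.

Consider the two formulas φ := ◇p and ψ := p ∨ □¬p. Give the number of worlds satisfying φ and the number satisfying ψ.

1 and 2

For ◇p:
1: no successors, so ◇p fails. ✗
2: successors {1, 2}; p there: 1:T, 2:F. ✓
3: no successors, so ◇p fails. ✗
— 1 world.
For p ∨ □¬p:
1: p is T, □¬p is T. ✓
2: p is F, □¬p is F. ✗
3: p is T, □¬p is T. ✓
— 2 worlds.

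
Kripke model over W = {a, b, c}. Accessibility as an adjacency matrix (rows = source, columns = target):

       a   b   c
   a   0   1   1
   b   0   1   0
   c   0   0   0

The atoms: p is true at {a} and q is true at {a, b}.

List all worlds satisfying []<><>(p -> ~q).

a: successors {b, c}; <><>(p -> ~q) there: b:T, c:F. ✗
b: successors {b}; <><>(p -> ~q) there: b:T. ✓
c: no successors, so []<><>(p -> ~q) holds vacuously. ✓

{b, c}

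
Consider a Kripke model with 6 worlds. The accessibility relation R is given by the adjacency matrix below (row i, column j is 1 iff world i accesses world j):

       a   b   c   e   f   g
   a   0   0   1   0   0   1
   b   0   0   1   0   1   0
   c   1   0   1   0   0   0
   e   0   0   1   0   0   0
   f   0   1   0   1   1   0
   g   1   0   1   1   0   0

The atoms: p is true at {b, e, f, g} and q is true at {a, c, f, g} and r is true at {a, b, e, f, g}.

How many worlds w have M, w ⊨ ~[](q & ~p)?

4

a: [](q & ~p) is F. ✓
b: [](q & ~p) is F. ✓
c: [](q & ~p) is T. ✗
e: [](q & ~p) is T. ✗
f: [](q & ~p) is F. ✓
g: [](q & ~p) is F. ✓
Satisfying worlds: {a, b, f, g}.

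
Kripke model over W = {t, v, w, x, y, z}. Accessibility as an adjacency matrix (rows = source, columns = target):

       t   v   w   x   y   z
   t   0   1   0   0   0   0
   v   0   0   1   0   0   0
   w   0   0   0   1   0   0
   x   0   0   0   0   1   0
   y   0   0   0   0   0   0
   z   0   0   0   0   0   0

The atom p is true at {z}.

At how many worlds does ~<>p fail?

t: <>p is F. ✓
v: <>p is F. ✓
w: <>p is F. ✓
x: <>p is F. ✓
y: <>p is F. ✓
z: <>p is F. ✓
Satisfying worlds: {t, v, w, x, y, z}.
So ~<>p fails at the other 0 worlds.

0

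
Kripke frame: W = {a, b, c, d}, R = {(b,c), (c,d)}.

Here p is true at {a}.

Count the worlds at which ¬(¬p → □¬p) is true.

a: ¬p → □¬p is T. ✗
b: ¬p → □¬p is T. ✗
c: ¬p → □¬p is T. ✗
d: ¬p → □¬p is T. ✗
Satisfying worlds: ∅.

0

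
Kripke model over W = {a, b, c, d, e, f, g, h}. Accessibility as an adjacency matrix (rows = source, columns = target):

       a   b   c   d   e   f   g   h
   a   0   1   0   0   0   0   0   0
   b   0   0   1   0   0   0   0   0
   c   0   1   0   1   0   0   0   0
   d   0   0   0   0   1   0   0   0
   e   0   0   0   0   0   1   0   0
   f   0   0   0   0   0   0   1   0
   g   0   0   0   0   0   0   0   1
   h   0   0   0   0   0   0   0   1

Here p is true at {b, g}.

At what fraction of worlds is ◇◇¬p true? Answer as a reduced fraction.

a: successors {b}; ◇¬p there: b:T. ✓
b: successors {c}; ◇¬p there: c:T. ✓
c: successors {b, d}; ◇¬p there: b:T, d:T. ✓
d: successors {e}; ◇¬p there: e:T. ✓
e: successors {f}; ◇¬p there: f:F. ✗
f: successors {g}; ◇¬p there: g:T. ✓
g: successors {h}; ◇¬p there: h:T. ✓
h: successors {h}; ◇¬p there: h:T. ✓
That's 7 of 8 worlds, so 7/8.

7/8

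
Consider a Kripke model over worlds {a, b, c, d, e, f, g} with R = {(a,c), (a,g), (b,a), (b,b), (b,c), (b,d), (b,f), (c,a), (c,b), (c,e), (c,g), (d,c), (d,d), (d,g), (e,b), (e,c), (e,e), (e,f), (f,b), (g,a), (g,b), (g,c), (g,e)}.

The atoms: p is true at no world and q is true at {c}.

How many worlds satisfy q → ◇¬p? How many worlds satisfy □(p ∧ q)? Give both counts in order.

For q → ◇¬p:
a: q is F, ◇¬p is T. ✓
b: q is F, ◇¬p is T. ✓
c: q is T, ◇¬p is T. ✓
d: q is F, ◇¬p is T. ✓
e: q is F, ◇¬p is T. ✓
f: q is F, ◇¬p is T. ✓
g: q is F, ◇¬p is T. ✓
— 7 worlds.
For □(p ∧ q):
a: successors {c, g}; p ∧ q there: c:F, g:F. ✗
b: successors {a, b, c, d, f}; p ∧ q there: a:F, b:F, c:F, d:F, f:F. ✗
c: successors {a, b, e, g}; p ∧ q there: a:F, b:F, e:F, g:F. ✗
d: successors {c, d, g}; p ∧ q there: c:F, d:F, g:F. ✗
e: successors {b, c, e, f}; p ∧ q there: b:F, c:F, e:F, f:F. ✗
f: successors {b}; p ∧ q there: b:F. ✗
g: successors {a, b, c, e}; p ∧ q there: a:F, b:F, c:F, e:F. ✗
— 0 worlds.

7 and 0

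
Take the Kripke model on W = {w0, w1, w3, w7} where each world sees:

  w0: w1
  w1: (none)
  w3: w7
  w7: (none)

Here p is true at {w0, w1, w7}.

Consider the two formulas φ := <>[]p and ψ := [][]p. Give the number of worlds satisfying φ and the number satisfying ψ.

2 and 4

For <>[]p:
w0: successors {w1}; []p there: w1:T. ✓
w1: no successors, so <>[]p fails. ✗
w3: successors {w7}; []p there: w7:T. ✓
w7: no successors, so <>[]p fails. ✗
— 2 worlds.
For [][]p:
w0: successors {w1}; []p there: w1:T. ✓
w1: no successors, so [][]p holds vacuously. ✓
w3: successors {w7}; []p there: w7:T. ✓
w7: no successors, so [][]p holds vacuously. ✓
— 4 worlds.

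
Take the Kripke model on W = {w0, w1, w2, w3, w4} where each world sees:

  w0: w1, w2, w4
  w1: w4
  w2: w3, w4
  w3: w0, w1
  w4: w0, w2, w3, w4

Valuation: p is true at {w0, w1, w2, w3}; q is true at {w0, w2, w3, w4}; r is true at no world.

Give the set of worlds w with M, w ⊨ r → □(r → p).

w0: r is F, □(r → p) is T. ✓
w1: r is F, □(r → p) is T. ✓
w2: r is F, □(r → p) is T. ✓
w3: r is F, □(r → p) is T. ✓
w4: r is F, □(r → p) is T. ✓

{w0, w1, w2, w3, w4}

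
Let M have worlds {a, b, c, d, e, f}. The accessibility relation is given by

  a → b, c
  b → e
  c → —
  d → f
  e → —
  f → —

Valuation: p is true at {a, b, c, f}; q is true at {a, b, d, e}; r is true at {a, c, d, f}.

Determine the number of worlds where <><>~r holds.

a: successors {b, c}; <>~r there: b:T, c:F. ✓
b: successors {e}; <>~r there: e:F. ✗
c: no successors, so <><>~r fails. ✗
d: successors {f}; <>~r there: f:F. ✗
e: no successors, so <><>~r fails. ✗
f: no successors, so <><>~r fails. ✗
Satisfying worlds: {a}.

1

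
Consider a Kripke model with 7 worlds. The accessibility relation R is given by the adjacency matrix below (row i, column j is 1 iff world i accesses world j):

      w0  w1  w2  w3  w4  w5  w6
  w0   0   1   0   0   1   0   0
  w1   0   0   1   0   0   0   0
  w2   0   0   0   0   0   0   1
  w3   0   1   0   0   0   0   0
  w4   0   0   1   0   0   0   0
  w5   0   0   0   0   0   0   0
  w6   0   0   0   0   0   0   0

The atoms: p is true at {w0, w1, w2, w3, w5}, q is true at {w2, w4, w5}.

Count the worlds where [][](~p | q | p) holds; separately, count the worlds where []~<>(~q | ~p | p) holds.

For [][](~p | q | p):
w0: successors {w1, w4}; [](~p | q | p) there: w1:T, w4:T. ✓
w1: successors {w2}; [](~p | q | p) there: w2:T. ✓
w2: successors {w6}; [](~p | q | p) there: w6:T. ✓
w3: successors {w1}; [](~p | q | p) there: w1:T. ✓
w4: successors {w2}; [](~p | q | p) there: w2:T. ✓
w5: no successors, so [][](~p | q | p) holds vacuously. ✓
w6: no successors, so [][](~p | q | p) holds vacuously. ✓
— 7 worlds.
For []~<>(~q | ~p | p):
w0: successors {w1, w4}; ~<>(~q | ~p | p) there: w1:F, w4:F. ✗
w1: successors {w2}; ~<>(~q | ~p | p) there: w2:F. ✗
w2: successors {w6}; ~<>(~q | ~p | p) there: w6:T. ✓
w3: successors {w1}; ~<>(~q | ~p | p) there: w1:F. ✗
w4: successors {w2}; ~<>(~q | ~p | p) there: w2:F. ✗
w5: no successors, so []~<>(~q | ~p | p) holds vacuously. ✓
w6: no successors, so []~<>(~q | ~p | p) holds vacuously. ✓
— 3 worlds.

7 and 3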